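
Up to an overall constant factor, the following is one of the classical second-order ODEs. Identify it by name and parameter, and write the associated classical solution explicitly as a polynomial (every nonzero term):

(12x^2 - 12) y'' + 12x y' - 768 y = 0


All three coefficients share the factor -12; dividing through by -12 gives  (1 - x^2) y'' - x y' + 64 y = 0.
This matches the Chebyshev equation (1 - x^2) y'' - x y' + n^2 y = 0 (note the -x y' term, not -2x y') with n^2 = 64, so n = 8; the polynomial solution is T_8(x).
With y = sum_k a_k x^k, matching x^k gives (k+2)(k+1) a_{k+2} = (k^2 - n^2) a_k = (k - 8)(k + 8) a_k. The right side vanishes at k = 8, so the series with the parity of 8 terminates at degree 8.
Standard normalization: leading coefficient of T_n is 2^(n-1), so a_8 = 2^7 = 128. Work downward with a_k = (k+1)(k+2) a_{k+2} / ((k - 8)(k + 8)):
  a_6 = (7)(8)(128) / ((6 - 8)(6 + 8)) = 7168/(-28) = -256
  a_4 = (5)(6)(-256) / ((4 - 8)(4 + 8)) = -7680/(-48) = 160
  a_2 = (3)(4)(160) / ((2 - 8)(2 + 8)) = 1920/(-60) = -32
  a_0 = (1)(2)(-32) / ((0 - 8)(0 + 8)) = -64/(-64) = 1
Hence T_8(x) = 128 x^8 - 256 x^6 + 160 x^4 - 32 x^2 + 1.

T_8(x); series = 128 x^8 - 256 x^6 + 160 x^4 - 32 x^2 + 1


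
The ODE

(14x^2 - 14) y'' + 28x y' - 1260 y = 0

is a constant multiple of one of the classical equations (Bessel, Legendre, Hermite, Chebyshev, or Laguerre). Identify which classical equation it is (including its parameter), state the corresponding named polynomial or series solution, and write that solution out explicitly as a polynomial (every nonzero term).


All three coefficients share the factor -14; dividing through by -14 gives  (1 - x^2) y'' - 2x y' + 90 y = 0.
This matches the Legendre equation (1 - x^2) y'' - 2x y' + n(n+1) y = 0 (note the -2x y' term) with n(n+1) = 90, so n = 9; the polynomial solution is P_9(x).
With y = sum_k a_k x^k, matching x^k gives (k+2)(k+1) a_{k+2} = [k(k+1) - n(n+1)] a_k = (k - 9)(k + 10) a_k. The right side vanishes at k = 9, so the series with the parity of 9 terminates at degree 9.
Standard normalization (P_n(1) = 1): leading coefficient (2n)!/(2^n (n!)^2) = 6402373705728000/(512*131681894400) = 12155/128, so a_9 = 12155/128. Work downward with a_k = (k+1)(k+2) a_{k+2} / ((k - 9)(k + 10)):
  a_7 = (8)(9)(12155/128) / ((7 - 9)(7 + 10)) = (109395/16)/(-34) = -6435/32
  a_5 = (6)(7)(-6435/32) / ((5 - 9)(5 + 10)) = (-135135/16)/(-60) = 9009/64
  a_3 = (4)(5)(9009/64) / ((3 - 9)(3 + 10)) = (45045/16)/(-78) = -1155/32
  a_1 = (2)(3)(-1155/32) / ((1 - 9)(1 + 10)) = (-3465/16)/(-88) = 315/128
Hence P_9(x) = 12155 x^9/128 - 6435 x^7/32 + 9009 x^5/64 - 1155 x^3/32 + 315 x/128.

P_9(x); series = 12155 x^9/128 - 6435 x^7/32 + 9009 x^5/64 - 1155 x^3/32 + 315 x/128


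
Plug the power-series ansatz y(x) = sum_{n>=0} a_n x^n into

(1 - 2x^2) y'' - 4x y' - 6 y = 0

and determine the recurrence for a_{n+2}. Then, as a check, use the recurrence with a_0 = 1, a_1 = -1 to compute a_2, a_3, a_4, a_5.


Substitute y = sum_n a_n x^n.
(1 - 2 x^2) y'' contributes (n+2)(n+1) a_{n+2} - 2 n(n-1) a_n at x^n.
-4 x y'(x) contributes -4 n a_n at x^n.
-6 y(x) contributes -6 a_n at x^n.
Matching x^n: (n+2)(n+1) a_{n+2} + (-2 n(n-1) - 4 n - 6) a_n = 0.
Thus a_{n+2} = (2 n(n-1) + 4 n + 6) / ((n+1)(n+2)) * a_n.

Check with a_0 = 1, a_1 = -1 (apply the recurrence for n = 0, 1, 2, 3): a_0 = 1, a_1 = -1, a_2 = 3, a_3 = -5/3, a_4 = 9/2, a_5 = -5/2.

a_(n+2) = (2 n(n-1) + 4 n + 6) / ((n+1)(n+2)) * a_n; check: a_0 = 1, a_1 = -1, a_2 = 3, a_3 = -5/3, a_4 = 9/2, a_5 = -5/2


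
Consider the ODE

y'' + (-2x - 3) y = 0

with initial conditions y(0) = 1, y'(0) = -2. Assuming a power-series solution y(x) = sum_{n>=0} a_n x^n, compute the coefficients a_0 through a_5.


Ansatz: y(x) = sum_{n>=0} a_n x^n, so y'(x) = sum_{n>=1} n a_n x^(n-1) and y''(x) = sum_{n>=2} n(n-1) a_n x^(n-2).
Substitute into P(x) y'' + Q(x) y' + R(x) y = 0 with P(x) = 1, Q(x) = 0, R(x) = -2x - 3, and match powers of x.
Initial conditions: a_0 = 1, a_1 = -2.
Setting the coefficient of each power of x to zero and solving order by order (substituting the coefficients already found):
  x^0: 2 a_2 - 3 a_0 = 0  ->  2 a_2 = 3 a_0 = 3  ->  a_2 = 3/2
  x^1: 6 a_3 - 3 a_1 - 2 a_0 = 0  ->  6 a_3 = 3 a_1 + 2 a_0 = -4  ->  a_3 = -2/3
  x^2: 12 a_4 - 3 a_2 - 2 a_1 = 0  ->  12 a_4 = 3 a_2 + 2 a_1 = 1/2  ->  a_4 = 1/24
  x^3: 20 a_5 - 3 a_3 - 2 a_2 = 0  ->  20 a_5 = 3 a_3 + 2 a_2 = 1  ->  a_5 = 1/20
Truncated series: y(x) = 1 - 2 x + (3/2) x^2 - (2/3) x^3 + (1/24) x^4 + (1/20) x^5 + O(x^6).

a_0 = 1; a_1 = -2; a_2 = 3/2; a_3 = -2/3; a_4 = 1/24; a_5 = 1/20


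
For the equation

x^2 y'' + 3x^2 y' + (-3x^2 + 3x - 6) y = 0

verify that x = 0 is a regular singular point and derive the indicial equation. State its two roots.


Divide by x^2 to reach normal form y'' + P_1(x) y' + P_2(x) y = 0 with P_1(x) = 3 and P_2(x) = -3 + 3/x - 6/x^2.
x = 0 is a singular point because the y-coefficient -3 + 3/x - 6/x^2 has a pole at x = 0.
It is a regular singular point because x P_1(x) = p(x) = 3x and x^2 P_2(x) = q(x) = -3x^2 + 3x - 6 are polynomials, hence analytic at x = 0.
p(0) = 0,  q(0) = -6.
Indicial equation: r(r-1) + p(0) r + q(0) = 0, i.e. r^2 + (p(0) - 1) r + q(0) = 0, i.e. r^2 - 1 r - 6 = 0.
Discriminant: (-1)^2 - 4(-6) = 25, so r = (1 ± 5)/2.
Solving: r_1 = 3, r_2 = -2.

indicial: r^2 - 1 r - 6 = 0; roots r_1 = 3, r_2 = -2


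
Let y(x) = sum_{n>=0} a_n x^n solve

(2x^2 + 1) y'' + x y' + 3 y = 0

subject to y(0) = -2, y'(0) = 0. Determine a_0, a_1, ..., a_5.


Ansatz: y(x) = sum_{n>=0} a_n x^n, so y'(x) = sum_{n>=1} n a_n x^(n-1) and y''(x) = sum_{n>=2} n(n-1) a_n x^(n-2).
Substitute into P(x) y'' + Q(x) y' + R(x) y = 0 with P(x) = 2x^2 + 1, Q(x) = x, R(x) = 3, and match powers of x.
Initial conditions: a_0 = -2, a_1 = 0.
Setting the coefficient of each power of x to zero and solving order by order (substituting the coefficients already found):
  x^0: 2 a_2 + 3 a_0 = 0  ->  2 a_2 = -3 a_0 = 6  ->  a_2 = 3
  x^1: 6 a_3 + 4 a_1 = 0  ->  6 a_3 = -4 a_1 = 0  ->  a_3 = 0
  x^2: 12 a_4 + 9 a_2 = 0  ->  12 a_4 = -9 a_2 = -27  ->  a_4 = -9/4
  x^3: 20 a_5 + 18 a_3 = 0  ->  20 a_5 = -18 a_3 = 0  ->  a_5 = 0
Truncated series: y(x) = -2 + 3 x^2 - (9/4) x^4 + O(x^6).

a_0 = -2; a_1 = 0; a_2 = 3; a_3 = 0; a_4 = -9/4; a_5 = 0


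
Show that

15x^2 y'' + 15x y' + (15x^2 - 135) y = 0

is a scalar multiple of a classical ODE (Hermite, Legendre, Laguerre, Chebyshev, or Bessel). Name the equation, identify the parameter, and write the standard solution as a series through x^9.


All three coefficients share the factor 15; dividing through by 15 gives  x^2 y'' + x y' + (x^2 - 9) y = 0.
This matches the Bessel equation x^2 y'' + x y' + (x^2 - nu^2) y = 0 with nu^2 = 9, so nu = 3; the solution bounded at x = 0 is J_3(x).
Frobenius at x = 0: indicial roots ±nu; for r = nu the recurrence k(k + 2nu) c_k = -c_{k-2} gives the standard series J_nu(x) = sum_{k>=0} (-1)^k / (k! (k+nu)!) (x/2)^(2k+nu). Evaluate the first 4 terms:
  k = 0: (-1)^0 / (0! * 3! * 2^3) x^3 = 1/(1*6*8) x^3 = (1/48) x^3
  k = 1: (-1)^1 / (1! * 4! * 2^5) x^5 = -1/(1*24*32) x^5 = (-1/768) x^5
  k = 2: (-1)^2 / (2! * 5! * 2^7) x^7 = 1/(2*120*128) x^7 = (1/30720) x^7
  k = 3: (-1)^3 / (3! * 6! * 2^9) x^9 = -1/(6*720*512) x^9 = (-1/2211840) x^9
Hence J_3(x) = -x^9/2211840 + x^7/30720 - x^5/768 + x^3/48 + ....

J_3(x); series = -x^9/2211840 + x^7/30720 - x^5/768 + x^3/48


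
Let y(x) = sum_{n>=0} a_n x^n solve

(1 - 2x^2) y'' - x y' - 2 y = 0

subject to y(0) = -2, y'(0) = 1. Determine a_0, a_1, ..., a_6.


Ansatz: y(x) = sum_{n>=0} a_n x^n, so y'(x) = sum_{n>=1} n a_n x^(n-1) and y''(x) = sum_{n>=2} n(n-1) a_n x^(n-2).
Substitute into P(x) y'' + Q(x) y' + R(x) y = 0 with P(x) = 1 - 2x^2, Q(x) = -x, R(x) = -2, and match powers of x.
Initial conditions: a_0 = -2, a_1 = 1.
Setting the coefficient of each power of x to zero and solving order by order (substituting the coefficients already found):
  x^0: 2 a_2 - 2 a_0 = 0  ->  2 a_2 = 2 a_0 = -4  ->  a_2 = -2
  x^1: 6 a_3 - 3 a_1 = 0  ->  6 a_3 = 3 a_1 = 3  ->  a_3 = 1/2
  x^2: 12 a_4 - 8 a_2 = 0  ->  12 a_4 = 8 a_2 = -16  ->  a_4 = -4/3
  x^3: 20 a_5 - 17 a_3 = 0  ->  20 a_5 = 17 a_3 = 17/2  ->  a_5 = 17/40
  x^4: 30 a_6 - 30 a_4 = 0  ->  30 a_6 = 30 a_4 = -40  ->  a_6 = -4/3
Truncated series: y(x) = -2 + x - 2 x^2 + (1/2) x^3 - (4/3) x^4 + (17/40) x^5 - (4/3) x^6 + O(x^7).

a_0 = -2; a_1 = 1; a_2 = -2; a_3 = 1/2; a_4 = -4/3; a_5 = 17/40; a_6 = -4/3


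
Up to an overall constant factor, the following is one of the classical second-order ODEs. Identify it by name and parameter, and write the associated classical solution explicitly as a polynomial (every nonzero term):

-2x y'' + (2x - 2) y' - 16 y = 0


All three coefficients share the factor -2; dividing through by -2 gives  x y'' + (1 - x) y' + 8 y = 0.
This matches the Laguerre equation x y'' + (1 - x) y' + n y = 0 with n = 8; the polynomial solution is L_8(x).
With y = sum_k a_k x^k, matching x^k gives (k+1)k a_{k+1} + (k+1) a_{k+1} - k a_k + n a_k = 0, i.e. (k+1)^2 a_{k+1} = (k - n) a_k = (k - 8) a_k. The right side vanishes at k = 8, so the series terminates at degree 8.
Standard normalization L_n(0) = 1 gives a_0 = 1. Work upward with a_{k+1} = (k - 8) a_k / (k+1)^2:
  a_1 = (0 - 8)(1) / 1^2 = -8/1 = -8
  a_2 = (1 - 8)(-8) / 2^2 = 56/4 = 14
  a_3 = (2 - 8)(14) / 3^2 = -84/9 = -28/3
  a_4 = (3 - 8)(-28/3) / 4^2 = (140/3)/16 = 35/12
  a_5 = (4 - 8)(35/12) / 5^2 = (-35/3)/25 = -7/15
  a_6 = (5 - 8)(-7/15) / 6^2 = (7/5)/36 = 7/180
  a_7 = (6 - 8)(7/180) / 7^2 = (-7/90)/49 = -1/630
  a_8 = (7 - 8)(-1/630) / 8^2 = (1/630)/64 = 1/40320
Hence L_8(x) = x^8/40320 - x^7/630 + 7 x^6/180 - 7 x^5/15 + 35 x^4/12 - 28 x^3/3 + 14 x^2 - 8 x + 1.

L_8(x); series = x^8/40320 - x^7/630 + 7 x^6/180 - 7 x^5/15 + 35 x^4/12 - 28 x^3/3 + 14 x^2 - 8 x + 1


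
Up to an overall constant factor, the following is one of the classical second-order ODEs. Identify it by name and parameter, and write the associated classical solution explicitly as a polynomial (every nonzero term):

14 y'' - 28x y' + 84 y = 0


All three coefficients share the factor 14; dividing through by 14 gives  y'' - 2x y' + 6 y = 0.
This matches the Hermite equation y'' - 2x y' + 2n y = 0 with 2n = 6, so n = 3; the polynomial solution is H_3(x).
With y = sum_k a_k x^k, matching x^k gives (k+2)(k+1) a_{k+2} = 2(k - n) a_k = 2(k - 3) a_k. The right side vanishes at k = 3, so the series with the parity of 3 terminates at degree 3.
Standard normalization: leading coefficient of H_n is 2^n, so a_3 = 2^3 = 8. Work downward with a_k = (k+1)(k+2) a_{k+2} / (2(k - n)):
  a_1 = (2)(3)(8) / (2(1 - 3)) = 48/(-4) = -12
Hence H_3(x) = 8 x^3 - 12 x.

H_3(x); series = 8 x^3 - 12 x


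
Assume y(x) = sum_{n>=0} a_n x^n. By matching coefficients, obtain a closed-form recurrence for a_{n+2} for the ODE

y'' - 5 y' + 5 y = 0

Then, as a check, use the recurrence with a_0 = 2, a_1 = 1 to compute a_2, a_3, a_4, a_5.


Substitute y = sum_n a_n x^n.
y''(x) has coefficient (n+2)(n+1) a_{n+2} at x^n;
-5 y'(x) has coefficient -5 (n+1) a_{n+1} at x^n;
5 y(x) has coefficient 5 a_n at x^n.
Matching x^n: (n+2)(n+1) a_{n+2} - 5 (n+1) a_{n+1} + 5 a_n = 0.
Thus a_{n+2} = [5 (n+1) a_{n+1} - 5 a_n] / ((n+1)(n+2)).

Check with a_0 = 2, a_1 = 1 (apply the recurrence for n = 0, 1, 2, 3): a_0 = 2, a_1 = 1, a_2 = -5/2, a_3 = -5, a_4 = -125/24, a_5 = -95/24.

a_(n+2) = [5 (n+1) a_(n+1) - 5 a_n] / ((n+1)(n+2)); check: a_0 = 2, a_1 = 1, a_2 = -5/2, a_3 = -5, a_4 = -125/24, a_5 = -95/24


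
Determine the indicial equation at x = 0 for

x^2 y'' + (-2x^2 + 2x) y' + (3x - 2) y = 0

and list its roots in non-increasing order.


Divide by x^2 to reach normal form y'' + P_1(x) y' + P_2(x) y = 0 with P_1(x) = -2 + 2/x and P_2(x) = 3/x - 2/x^2.
x = 0 is a singular point because the y'-coefficient -2 + 2/x has a pole at x = 0 and the y-coefficient 3/x - 2/x^2 has a pole at x = 0.
It is a regular singular point because x P_1(x) = p(x) = 2 - 2x and x^2 P_2(x) = q(x) = 3x - 2 are polynomials, hence analytic at x = 0.
p(0) = 2,  q(0) = -2.
Indicial equation: r(r-1) + p(0) r + q(0) = 0, i.e. r^2 + (p(0) - 1) r + q(0) = 0, i.e. r^2 + 1 r - 2 = 0.
Discriminant: (1)^2 - 4(-2) = 9, so r = (-1 ± 3)/2.
Solving: r_1 = 1, r_2 = -2.

indicial: r^2 + 1 r - 2 = 0; roots r_1 = 1, r_2 = -2


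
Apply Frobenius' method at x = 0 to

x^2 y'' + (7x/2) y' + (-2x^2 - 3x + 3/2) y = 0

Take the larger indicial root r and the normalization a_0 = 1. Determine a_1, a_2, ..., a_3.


Write in Frobenius form y'' + (p(x)/x) y' + (q(x)/x^2) y = 0:
  p(x) = 7/2,  q(x) = -2x^2 - 3x + 3/2.
Indicial equation: r(r-1) + (7/2) r + (3/2) = 0 -> roots r_1 = -1, r_2 = -3/2.
Take r = r_1 = -1. Let y(x) = x^r sum_{n>=0} a_n x^n with a_0 = 1.
Substitute y = x^r sum a_n x^n and match x^{r+n}. The recurrence is
  D(n) a_n - 3 a_{n-1} - 2 a_{n-2} = 0,  where D(n) = (r+n)(r+n-1) + (7/2)(r+n) + (3/2).
  a_n = [3 a_{n-1} + 2 a_{n-2}] / D(n).
Since the indicial polynomial factors as (r - r_1)(r - r_2), D(n) = (r_1 + n - r_1)(r_1 + n - r_2) = n(n + 1/2).
Evaluating step by step (a_0 = 1):
  n = 1: D(1) = 1(1 + 1/2) = 3/2; numerator = 3(1) = 3; a_1 = (3)/(3/2) = 2
  n = 2: D(2) = 2(2 + 1/2) = 5; numerator = 3(2) + 2(1) = 8; a_2 = (8)/(5) = 8/5
  n = 3: D(3) = 3(3 + 1/2) = 21/2; numerator = 3(8/5) + 2(2) = 44/5; a_3 = (44/5)/(21/2) = 88/105

r = -1; a_0 = 1; a_1 = 2; a_2 = 8/5; a_3 = 88/105


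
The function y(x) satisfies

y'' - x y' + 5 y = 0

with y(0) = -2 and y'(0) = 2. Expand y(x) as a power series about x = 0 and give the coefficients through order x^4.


Ansatz: y(x) = sum_{n>=0} a_n x^n, so y'(x) = sum_{n>=1} n a_n x^(n-1) and y''(x) = sum_{n>=2} n(n-1) a_n x^(n-2).
Substitute into P(x) y'' + Q(x) y' + R(x) y = 0 with P(x) = 1, Q(x) = -x, R(x) = 5, and match powers of x.
Initial conditions: a_0 = -2, a_1 = 2.
Setting the coefficient of each power of x to zero and solving order by order (substituting the coefficients already found):
  x^0: 2 a_2 + 5 a_0 = 0  ->  2 a_2 = -5 a_0 = 10  ->  a_2 = 5
  x^1: 6 a_3 + 4 a_1 = 0  ->  6 a_3 = -4 a_1 = -8  ->  a_3 = -4/3
  x^2: 12 a_4 + 3 a_2 = 0  ->  12 a_4 = -3 a_2 = -15  ->  a_4 = -5/4
Truncated series: y(x) = -2 + 2 x + 5 x^2 - (4/3) x^3 - (5/4) x^4 + O(x^5).

a_0 = -2; a_1 = 2; a_2 = 5; a_3 = -4/3; a_4 = -5/4


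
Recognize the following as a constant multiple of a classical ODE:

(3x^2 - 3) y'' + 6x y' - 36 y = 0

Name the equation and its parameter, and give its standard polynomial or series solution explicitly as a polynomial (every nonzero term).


All three coefficients share the factor -3; dividing through by -3 gives  (1 - x^2) y'' - 2x y' + 12 y = 0.
This matches the Legendre equation (1 - x^2) y'' - 2x y' + n(n+1) y = 0 (note the -2x y' term) with n(n+1) = 12, so n = 3; the polynomial solution is P_3(x).
With y = sum_k a_k x^k, matching x^k gives (k+2)(k+1) a_{k+2} = [k(k+1) - n(n+1)] a_k = (k - 3)(k + 4) a_k. The right side vanishes at k = 3, so the series with the parity of 3 terminates at degree 3.
Standard normalization (P_n(1) = 1): leading coefficient (2n)!/(2^n (n!)^2) = 720/(8*36) = 5/2, so a_3 = 5/2. Work downward with a_k = (k+1)(k+2) a_{k+2} / ((k - 3)(k + 4)):
  a_1 = (2)(3)(5/2) / ((1 - 3)(1 + 4)) = 15/(-10) = -3/2
Hence P_3(x) = 5 x^3/2 - 3 x/2.

P_3(x); series = 5 x^3/2 - 3 x/2


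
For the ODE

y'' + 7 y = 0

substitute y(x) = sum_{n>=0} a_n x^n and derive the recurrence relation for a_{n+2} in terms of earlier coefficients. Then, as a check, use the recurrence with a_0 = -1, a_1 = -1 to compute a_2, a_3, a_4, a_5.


Substitute y = sum_n a_n x^n into y'' + (const) y = 0.
y''(x) = sum_{n>=0} (n+2)(n+1) a_{n+2} x^n.
The ODE becomes sum_n [(n+2)(n+1) a_{n+2} + 7 a_n] x^n = 0.
Setting each coefficient to zero gives the recurrence:
  (n+2)(n+1) a_{n+2} + 7 a_n = 0,
  a_{n+2} = -7 / ((n+1)(n+2)) a_n.

Check with a_0 = -1, a_1 = -1 (apply the recurrence for n = 0, 1, 2, 3): a_0 = -1, a_1 = -1, a_2 = 7/2, a_3 = 7/6, a_4 = -49/24, a_5 = -49/120.

a_{n+2} = -7/((n+1)(n+2)) * a_n; check: a_0 = -1, a_1 = -1, a_2 = 7/2, a_3 = 7/6, a_4 = -49/24, a_5 = -49/120


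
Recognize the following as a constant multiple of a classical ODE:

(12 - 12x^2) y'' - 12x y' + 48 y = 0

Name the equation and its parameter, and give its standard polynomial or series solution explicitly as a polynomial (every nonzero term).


All three coefficients share the factor 12; dividing through by 12 gives  (1 - x^2) y'' - x y' + 4 y = 0.
This matches the Chebyshev equation (1 - x^2) y'' - x y' + n^2 y = 0 (note the -x y' term, not -2x y') with n^2 = 4, so n = 2; the polynomial solution is T_2(x).
With y = sum_k a_k x^k, matching x^k gives (k+2)(k+1) a_{k+2} = (k^2 - n^2) a_k = (k - 2)(k + 2) a_k. The right side vanishes at k = 2, so the series with the parity of 2 terminates at degree 2.
Standard normalization: leading coefficient of T_n is 2^(n-1), so a_2 = 2^1 = 2. Work downward with a_k = (k+1)(k+2) a_{k+2} / ((k - 2)(k + 2)):
  a_0 = (1)(2)(2) / ((0 - 2)(0 + 2)) = 4/(-4) = -1
Hence T_2(x) = 2 x^2 - 1.

T_2(x); series = 2 x^2 - 1


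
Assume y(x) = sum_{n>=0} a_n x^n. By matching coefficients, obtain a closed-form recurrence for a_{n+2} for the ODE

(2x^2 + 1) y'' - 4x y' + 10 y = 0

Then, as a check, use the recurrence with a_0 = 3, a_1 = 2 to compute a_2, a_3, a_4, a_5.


Substitute y = sum_n a_n x^n.
(1 + 2 x^2) y'' contributes (n+2)(n+1) a_{n+2} + 2 n(n-1) a_n at x^n.
-4 x y'(x) contributes -4 n a_n at x^n.
10 y(x) contributes 10 a_n at x^n.
Matching x^n: (n+2)(n+1) a_{n+2} + (2 n(n-1) - 4 n + 10) a_n = 0.
Thus a_{n+2} = (-2 n(n-1) + 4 n - 10) / ((n+1)(n+2)) * a_n.

Check with a_0 = 3, a_1 = 2 (apply the recurrence for n = 0, 1, 2, 3): a_0 = 3, a_1 = 2, a_2 = -15, a_3 = -2, a_4 = 15/2, a_5 = 1.

a_(n+2) = (-2 n(n-1) + 4 n - 10) / ((n+1)(n+2)) * a_n; check: a_0 = 3, a_1 = 2, a_2 = -15, a_3 = -2, a_4 = 15/2, a_5 = 1


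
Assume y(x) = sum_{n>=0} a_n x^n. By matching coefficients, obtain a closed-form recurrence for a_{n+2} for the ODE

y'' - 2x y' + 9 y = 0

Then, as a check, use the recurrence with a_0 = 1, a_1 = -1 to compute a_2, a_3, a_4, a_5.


Substitute y = sum_n a_n x^n.
y''(x) has coefficient (n+2)(n+1) a_{n+2} at x^n;
-2 x y'(x) has coefficient -2 n a_n at x^n (shift);
9 y(x) has coefficient 9 a_n at x^n.
Matching x^n: (n+2)(n+1) a_{n+2} + (-2n + 9) a_n = 0.
Thus a_{n+2} = (2n - 9) / ((n+1)(n+2)) * a_n.

Check with a_0 = 1, a_1 = -1 (apply the recurrence for n = 0, 1, 2, 3): a_0 = 1, a_1 = -1, a_2 = -9/2, a_3 = 7/6, a_4 = 15/8, a_5 = -7/40.

a_(n+2) = (2n - 9) / ((n+1)(n+2)) * a_n; check: a_0 = 1, a_1 = -1, a_2 = -9/2, a_3 = 7/6, a_4 = 15/8, a_5 = -7/40


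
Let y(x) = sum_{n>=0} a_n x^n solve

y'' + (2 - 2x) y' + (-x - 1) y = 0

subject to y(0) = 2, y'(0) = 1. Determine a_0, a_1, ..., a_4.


Ansatz: y(x) = sum_{n>=0} a_n x^n, so y'(x) = sum_{n>=1} n a_n x^(n-1) and y''(x) = sum_{n>=2} n(n-1) a_n x^(n-2).
Substitute into P(x) y'' + Q(x) y' + R(x) y = 0 with P(x) = 1, Q(x) = 2 - 2x, R(x) = -x - 1, and match powers of x.
Initial conditions: a_0 = 2, a_1 = 1.
Setting the coefficient of each power of x to zero and solving order by order (substituting the coefficients already found):
  x^0: 2 a_2 + 2 a_1 - a_0 = 0  ->  2 a_2 = -2 a_1 + a_0 = 0  ->  a_2 = 0
  x^1: 6 a_3 + 4 a_2 - 3 a_1 - a_0 = 0  ->  6 a_3 = -4 a_2 + 3 a_1 + a_0 = 5  ->  a_3 = 5/6
  x^2: 12 a_4 + 6 a_3 - 5 a_2 - a_1 = 0  ->  12 a_4 = -6 a_3 + 5 a_2 + a_1 = -4  ->  a_4 = -1/3
Truncated series: y(x) = 2 + x + (5/6) x^3 - (1/3) x^4 + O(x^5).

a_0 = 2; a_1 = 1; a_2 = 0; a_3 = 5/6; a_4 = -1/3


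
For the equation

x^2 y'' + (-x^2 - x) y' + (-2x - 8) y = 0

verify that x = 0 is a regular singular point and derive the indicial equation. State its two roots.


Divide by x^2 to reach normal form y'' + P_1(x) y' + P_2(x) y = 0 with P_1(x) = -1 - 1/x and P_2(x) = -2/x - 8/x^2.
x = 0 is a singular point because the y'-coefficient -1 - 1/x has a pole at x = 0 and the y-coefficient -2/x - 8/x^2 has a pole at x = 0.
It is a regular singular point because x P_1(x) = p(x) = -x - 1 and x^2 P_2(x) = q(x) = -2x - 8 are polynomials, hence analytic at x = 0.
p(0) = -1,  q(0) = -8.
Indicial equation: r(r-1) + p(0) r + q(0) = 0, i.e. r^2 + (p(0) - 1) r + q(0) = 0, i.e. r^2 - 2 r - 8 = 0.
Discriminant: (-2)^2 - 4(-8) = 36, so r = (2 ± 6)/2.
Solving: r_1 = 4, r_2 = -2.

indicial: r^2 - 2 r - 8 = 0; roots r_1 = 4, r_2 = -2


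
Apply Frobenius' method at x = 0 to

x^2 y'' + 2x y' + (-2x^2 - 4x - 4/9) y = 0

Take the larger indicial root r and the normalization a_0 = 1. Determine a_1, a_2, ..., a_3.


Write in Frobenius form y'' + (p(x)/x) y' + (q(x)/x^2) y = 0:
  p(x) = 2,  q(x) = -2x^2 - 4x - 4/9.
Indicial equation: r(r-1) + (2) r + (-4/9) = 0 -> roots r_1 = 1/3, r_2 = -4/3.
Take r = r_1 = 1/3. Let y(x) = x^r sum_{n>=0} a_n x^n with a_0 = 1.
Substitute y = x^r sum a_n x^n and match x^{r+n}. The recurrence is
  D(n) a_n - 4 a_{n-1} - 2 a_{n-2} = 0,  where D(n) = (r+n)(r+n-1) + (2)(r+n) + (-4/9).
  a_n = [4 a_{n-1} + 2 a_{n-2}] / D(n).
Since the indicial polynomial factors as (r - r_1)(r - r_2), D(n) = (r_1 + n - r_1)(r_1 + n - r_2) = n(n + 5/3).
Evaluating step by step (a_0 = 1):
  n = 1: D(1) = 1(1 + 5/3) = 8/3; numerator = 4(1) = 4; a_1 = (4)/(8/3) = 3/2
  n = 2: D(2) = 2(2 + 5/3) = 22/3; numerator = 4(3/2) + 2(1) = 8; a_2 = (8)/(22/3) = 12/11
  n = 3: D(3) = 3(3 + 5/3) = 14; numerator = 4(12/11) + 2(3/2) = 81/11; a_3 = (81/11)/(14) = 81/154

r = 1/3; a_0 = 1; a_1 = 3/2; a_2 = 12/11; a_3 = 81/154


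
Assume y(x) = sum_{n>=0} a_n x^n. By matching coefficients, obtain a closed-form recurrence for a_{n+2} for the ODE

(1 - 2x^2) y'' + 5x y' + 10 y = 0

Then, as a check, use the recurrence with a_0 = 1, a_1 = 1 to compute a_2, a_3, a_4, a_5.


Substitute y = sum_n a_n x^n.
(1 - 2 x^2) y'' contributes (n+2)(n+1) a_{n+2} - 2 n(n-1) a_n at x^n.
5 x y'(x) contributes 5 n a_n at x^n.
10 y(x) contributes 10 a_n at x^n.
Matching x^n: (n+2)(n+1) a_{n+2} + (-2 n(n-1) + 5 n + 10) a_n = 0.
Thus a_{n+2} = (2 n(n-1) - 5 n - 10) / ((n+1)(n+2)) * a_n.

Check with a_0 = 1, a_1 = 1 (apply the recurrence for n = 0, 1, 2, 3): a_0 = 1, a_1 = 1, a_2 = -5, a_3 = -5/2, a_4 = 20/3, a_5 = 13/8.

a_(n+2) = (2 n(n-1) - 5 n - 10) / ((n+1)(n+2)) * a_n; check: a_0 = 1, a_1 = 1, a_2 = -5, a_3 = -5/2, a_4 = 20/3, a_5 = 13/8


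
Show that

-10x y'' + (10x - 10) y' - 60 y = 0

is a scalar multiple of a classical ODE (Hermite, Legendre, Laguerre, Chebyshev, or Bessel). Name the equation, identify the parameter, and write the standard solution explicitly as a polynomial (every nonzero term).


All three coefficients share the factor -10; dividing through by -10 gives  x y'' + (1 - x) y' + 6 y = 0.
This matches the Laguerre equation x y'' + (1 - x) y' + n y = 0 with n = 6; the polynomial solution is L_6(x).
With y = sum_k a_k x^k, matching x^k gives (k+1)k a_{k+1} + (k+1) a_{k+1} - k a_k + n a_k = 0, i.e. (k+1)^2 a_{k+1} = (k - n) a_k = (k - 6) a_k. The right side vanishes at k = 6, so the series terminates at degree 6.
Standard normalization L_n(0) = 1 gives a_0 = 1. Work upward with a_{k+1} = (k - 6) a_k / (k+1)^2:
  a_1 = (0 - 6)(1) / 1^2 = -6/1 = -6
  a_2 = (1 - 6)(-6) / 2^2 = 30/4 = 15/2
  a_3 = (2 - 6)(15/2) / 3^2 = -30/9 = -10/3
  a_4 = (3 - 6)(-10/3) / 4^2 = 10/16 = 5/8
  a_5 = (4 - 6)(5/8) / 5^2 = (-5/4)/25 = -1/20
  a_6 = (5 - 6)(-1/20) / 6^2 = (1/20)/36 = 1/720
Hence L_6(x) = x^6/720 - x^5/20 + 5 x^4/8 - 10 x^3/3 + 15 x^2/2 - 6 x + 1.

L_6(x); series = x^6/720 - x^5/20 + 5 x^4/8 - 10 x^3/3 + 15 x^2/2 - 6 x + 1


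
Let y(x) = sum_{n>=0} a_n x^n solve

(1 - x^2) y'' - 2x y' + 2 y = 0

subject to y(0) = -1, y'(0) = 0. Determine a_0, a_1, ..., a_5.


Ansatz: y(x) = sum_{n>=0} a_n x^n, so y'(x) = sum_{n>=1} n a_n x^(n-1) and y''(x) = sum_{n>=2} n(n-1) a_n x^(n-2).
Substitute into P(x) y'' + Q(x) y' + R(x) y = 0 with P(x) = 1 - x^2, Q(x) = -2x, R(x) = 2, and match powers of x.
Initial conditions: a_0 = -1, a_1 = 0.
Setting the coefficient of each power of x to zero and solving order by order (substituting the coefficients already found):
  x^0: 2 a_2 + 2 a_0 = 0  ->  2 a_2 = -2 a_0 = 2  ->  a_2 = 1
  x^1: 6 a_3 = 0  ->  a_3 = 0
  x^2: 12 a_4 - 4 a_2 = 0  ->  12 a_4 = 4 a_2 = 4  ->  a_4 = 1/3
  x^3: 20 a_5 - 10 a_3 = 0  ->  20 a_5 = 10 a_3 = 0  ->  a_5 = 0
Truncated series: y(x) = -1 + x^2 + (1/3) x^4 + O(x^6).

a_0 = -1; a_1 = 0; a_2 = 1; a_3 = 0; a_4 = 1/3; a_5 = 0


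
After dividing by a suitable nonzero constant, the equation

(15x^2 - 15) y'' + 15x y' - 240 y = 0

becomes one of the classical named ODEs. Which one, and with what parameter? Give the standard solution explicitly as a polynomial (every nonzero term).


All three coefficients share the factor -15; dividing through by -15 gives  (1 - x^2) y'' - x y' + 16 y = 0.
This matches the Chebyshev equation (1 - x^2) y'' - x y' + n^2 y = 0 (note the -x y' term, not -2x y') with n^2 = 16, so n = 4; the polynomial solution is T_4(x).
With y = sum_k a_k x^k, matching x^k gives (k+2)(k+1) a_{k+2} = (k^2 - n^2) a_k = (k - 4)(k + 4) a_k. The right side vanishes at k = 4, so the series with the parity of 4 terminates at degree 4.
Standard normalization: leading coefficient of T_n is 2^(n-1), so a_4 = 2^3 = 8. Work downward with a_k = (k+1)(k+2) a_{k+2} / ((k - 4)(k + 4)):
  a_2 = (3)(4)(8) / ((2 - 4)(2 + 4)) = 96/(-12) = -8
  a_0 = (1)(2)(-8) / ((0 - 4)(0 + 4)) = -16/(-16) = 1
Hence T_4(x) = 8 x^4 - 8 x^2 + 1.

T_4(x); series = 8 x^4 - 8 x^2 + 1


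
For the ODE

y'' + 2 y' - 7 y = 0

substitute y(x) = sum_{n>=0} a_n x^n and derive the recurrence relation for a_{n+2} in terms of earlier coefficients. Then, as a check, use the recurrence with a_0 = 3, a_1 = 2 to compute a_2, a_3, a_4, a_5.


Substitute y = sum_n a_n x^n.
y''(x) has coefficient (n+2)(n+1) a_{n+2} at x^n;
2 y'(x) has coefficient 2 (n+1) a_{n+1} at x^n;
-7 y(x) has coefficient -7 a_n at x^n.
Matching x^n: (n+2)(n+1) a_{n+2} + 2 (n+1) a_{n+1} - 7 a_n = 0.
Thus a_{n+2} = [-2 (n+1) a_{n+1} + 7 a_n] / ((n+1)(n+2)).

Check with a_0 = 3, a_1 = 2 (apply the recurrence for n = 0, 1, 2, 3): a_0 = 3, a_1 = 2, a_2 = 17/2, a_3 = -10/3, a_4 = 53/8, a_5 = -229/60.

a_(n+2) = [-2 (n+1) a_(n+1) + 7 a_n] / ((n+1)(n+2)); check: a_0 = 3, a_1 = 2, a_2 = 17/2, a_3 = -10/3, a_4 = 53/8, a_5 = -229/60


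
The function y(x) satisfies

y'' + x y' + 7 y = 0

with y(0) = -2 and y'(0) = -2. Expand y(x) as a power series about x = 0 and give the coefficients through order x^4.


Ansatz: y(x) = sum_{n>=0} a_n x^n, so y'(x) = sum_{n>=1} n a_n x^(n-1) and y''(x) = sum_{n>=2} n(n-1) a_n x^(n-2).
Substitute into P(x) y'' + Q(x) y' + R(x) y = 0 with P(x) = 1, Q(x) = x, R(x) = 7, and match powers of x.
Initial conditions: a_0 = -2, a_1 = -2.
Setting the coefficient of each power of x to zero and solving order by order (substituting the coefficients already found):
  x^0: 2 a_2 + 7 a_0 = 0  ->  2 a_2 = -7 a_0 = 14  ->  a_2 = 7
  x^1: 6 a_3 + 8 a_1 = 0  ->  6 a_3 = -8 a_1 = 16  ->  a_3 = 8/3
  x^2: 12 a_4 + 9 a_2 = 0  ->  12 a_4 = -9 a_2 = -63  ->  a_4 = -21/4
Truncated series: y(x) = -2 - 2 x + 7 x^2 + (8/3) x^3 - (21/4) x^4 + O(x^5).

a_0 = -2; a_1 = -2; a_2 = 7; a_3 = 8/3; a_4 = -21/4


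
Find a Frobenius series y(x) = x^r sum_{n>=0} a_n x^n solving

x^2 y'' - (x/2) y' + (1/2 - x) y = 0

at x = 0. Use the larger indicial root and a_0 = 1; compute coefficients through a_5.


Write in Frobenius form y'' + (p(x)/x) y' + (q(x)/x^2) y = 0:
  p(x) = -1/2,  q(x) = 1/2 - x.
Indicial equation: r(r-1) + (-1/2) r + (1/2) = 0 -> roots r_1 = 1, r_2 = 1/2.
Take r = r_1 = 1. Let y(x) = x^r sum_{n>=0} a_n x^n with a_0 = 1.
Substitute y = x^r sum a_n x^n and match x^{r+n}. The recurrence is
  D(n) a_n - 1 a_{n-1} = 0,  where D(n) = (r+n)(r+n-1) + (-1/2)(r+n) + (1/2).
  a_n = 1 / D(n) * a_{n-1}.
Since the indicial polynomial factors as (r - r_1)(r - r_2), D(n) = (r_1 + n - r_1)(r_1 + n - r_2) = n(n + 1/2).
Evaluating step by step (a_0 = 1):
  n = 1: D(1) = 1(1 + 1/2) = 3/2; numerator = 1(1) = 1; a_1 = (1)/(3/2) = 2/3
  n = 2: D(2) = 2(2 + 1/2) = 5; numerator = 1(2/3) = 2/3; a_2 = (2/3)/(5) = 2/15
  n = 3: D(3) = 3(3 + 1/2) = 21/2; numerator = 1(2/15) = 2/15; a_3 = (2/15)/(21/2) = 4/315
  n = 4: D(4) = 4(4 + 1/2) = 18; numerator = 1(4/315) = 4/315; a_4 = (4/315)/(18) = 2/2835
  n = 5: D(5) = 5(5 + 1/2) = 55/2; numerator = 1(2/2835) = 2/2835; a_5 = (2/2835)/(55/2) = 4/155925

r = 1; a_0 = 1; a_1 = 2/3; a_2 = 2/15; a_3 = 4/315; a_4 = 2/2835; a_5 = 4/155925


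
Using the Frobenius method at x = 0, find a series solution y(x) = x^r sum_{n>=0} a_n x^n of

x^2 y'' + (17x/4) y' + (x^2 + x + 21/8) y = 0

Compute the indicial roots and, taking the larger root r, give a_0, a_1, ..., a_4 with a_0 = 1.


Write in Frobenius form y'' + (p(x)/x) y' + (q(x)/x^2) y = 0:
  p(x) = 17/4,  q(x) = x^2 + x + 21/8.
Indicial equation: r(r-1) + (17/4) r + (21/8) = 0 -> roots r_1 = -3/2, r_2 = -7/4.
Take r = r_1 = -3/2. Let y(x) = x^r sum_{n>=0} a_n x^n with a_0 = 1.
Substitute y = x^r sum a_n x^n and match x^{r+n}. The recurrence is
  D(n) a_n + 1 a_{n-1} + 1 a_{n-2} = 0,  where D(n) = (r+n)(r+n-1) + (17/4)(r+n) + (21/8).
  a_n = [-1 a_{n-1} - 1 a_{n-2}] / D(n).
Since the indicial polynomial factors as (r - r_1)(r - r_2), D(n) = (r_1 + n - r_1)(r_1 + n - r_2) = n(n + 1/4).
Evaluating step by step (a_0 = 1):
  n = 1: D(1) = 1(1 + 1/4) = 5/4; numerator = -1(1) = -1; a_1 = (-1)/(5/4) = -4/5
  n = 2: D(2) = 2(2 + 1/4) = 9/2; numerator = -1(-4/5) - 1(1) = -1/5; a_2 = (-1/5)/(9/2) = -2/45
  n = 3: D(3) = 3(3 + 1/4) = 39/4; numerator = -1(-2/45) - 1(-4/5) = 38/45; a_3 = (38/45)/(39/4) = 152/1755
  n = 4: D(4) = 4(4 + 1/4) = 17; numerator = -1(152/1755) - 1(-2/45) = -74/1755; a_4 = (-74/1755)/(17) = -74/29835

r = -3/2; a_0 = 1; a_1 = -4/5; a_2 = -2/45; a_3 = 152/1755; a_4 = -74/29835


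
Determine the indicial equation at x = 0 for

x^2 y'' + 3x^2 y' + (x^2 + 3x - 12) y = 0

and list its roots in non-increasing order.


Divide by x^2 to reach normal form y'' + P_1(x) y' + P_2(x) y = 0 with P_1(x) = 3 and P_2(x) = 1 + 3/x - 12/x^2.
x = 0 is a singular point because the y-coefficient 1 + 3/x - 12/x^2 has a pole at x = 0.
It is a regular singular point because x P_1(x) = p(x) = 3x and x^2 P_2(x) = q(x) = x^2 + 3x - 12 are polynomials, hence analytic at x = 0.
p(0) = 0,  q(0) = -12.
Indicial equation: r(r-1) + p(0) r + q(0) = 0, i.e. r^2 + (p(0) - 1) r + q(0) = 0, i.e. r^2 - 1 r - 12 = 0.
Discriminant: (-1)^2 - 4(-12) = 49, so r = (1 ± 7)/2.
Solving: r_1 = 4, r_2 = -3.

indicial: r^2 - 1 r - 12 = 0; roots r_1 = 4, r_2 = -3


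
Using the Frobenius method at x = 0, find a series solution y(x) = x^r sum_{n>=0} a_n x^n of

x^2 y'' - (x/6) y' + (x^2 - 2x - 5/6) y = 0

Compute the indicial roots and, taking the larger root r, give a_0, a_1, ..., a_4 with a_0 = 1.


Write in Frobenius form y'' + (p(x)/x) y' + (q(x)/x^2) y = 0:
  p(x) = -1/6,  q(x) = x^2 - 2x - 5/6.
Indicial equation: r(r-1) + (-1/6) r + (-5/6) = 0 -> roots r_1 = 5/3, r_2 = -1/2.
Take r = r_1 = 5/3. Let y(x) = x^r sum_{n>=0} a_n x^n with a_0 = 1.
Substitute y = x^r sum a_n x^n and match x^{r+n}. The recurrence is
  D(n) a_n - 2 a_{n-1} + 1 a_{n-2} = 0,  where D(n) = (r+n)(r+n-1) + (-1/6)(r+n) + (-5/6).
  a_n = [2 a_{n-1} - 1 a_{n-2}] / D(n).
Since the indicial polynomial factors as (r - r_1)(r - r_2), D(n) = (r_1 + n - r_1)(r_1 + n - r_2) = n(n + 13/6).
Evaluating step by step (a_0 = 1):
  n = 1: D(1) = 1(1 + 13/6) = 19/6; numerator = 2(1) = 2; a_1 = (2)/(19/6) = 12/19
  n = 2: D(2) = 2(2 + 13/6) = 25/3; numerator = 2(12/19) - 1(1) = 5/19; a_2 = (5/19)/(25/3) = 3/95
  n = 3: D(3) = 3(3 + 13/6) = 31/2; numerator = 2(3/95) - 1(12/19) = -54/95; a_3 = (-54/95)/(31/2) = -108/2945
  n = 4: D(4) = 4(4 + 13/6) = 74/3; numerator = 2(-108/2945) - 1(3/95) = -309/2945; a_4 = (-309/2945)/(74/3) = -927/217930

r = 5/3; a_0 = 1; a_1 = 12/19; a_2 = 3/95; a_3 = -108/2945; a_4 = -927/217930


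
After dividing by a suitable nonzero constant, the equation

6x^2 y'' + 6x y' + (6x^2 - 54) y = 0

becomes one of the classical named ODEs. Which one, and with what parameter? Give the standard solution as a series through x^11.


All three coefficients share the factor 6; dividing through by 6 gives  x^2 y'' + x y' + (x^2 - 9) y = 0.
This matches the Bessel equation x^2 y'' + x y' + (x^2 - nu^2) y = 0 with nu^2 = 9, so nu = 3; the solution bounded at x = 0 is J_3(x).
Frobenius at x = 0: indicial roots ±nu; for r = nu the recurrence k(k + 2nu) c_k = -c_{k-2} gives the standard series J_nu(x) = sum_{k>=0} (-1)^k / (k! (k+nu)!) (x/2)^(2k+nu). Evaluate the first 5 terms:
  k = 0: (-1)^0 / (0! * 3! * 2^3) x^3 = 1/(1*6*8) x^3 = (1/48) x^3
  k = 1: (-1)^1 / (1! * 4! * 2^5) x^5 = -1/(1*24*32) x^5 = (-1/768) x^5
  k = 2: (-1)^2 / (2! * 5! * 2^7) x^7 = 1/(2*120*128) x^7 = (1/30720) x^7
  k = 3: (-1)^3 / (3! * 6! * 2^9) x^9 = -1/(6*720*512) x^9 = (-1/2211840) x^9
  k = 4: (-1)^4 / (4! * 7! * 2^11) x^11 = 1/(24*5040*2048) x^11 = (1/247726080) x^11
Hence J_3(x) = x^11/247726080 - x^9/2211840 + x^7/30720 - x^5/768 + x^3/48 + ....

J_3(x); series = x^11/247726080 - x^9/2211840 + x^7/30720 - x^5/768 + x^3/48


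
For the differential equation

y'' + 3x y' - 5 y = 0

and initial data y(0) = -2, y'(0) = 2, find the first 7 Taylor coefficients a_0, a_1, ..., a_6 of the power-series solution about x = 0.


Ansatz: y(x) = sum_{n>=0} a_n x^n, so y'(x) = sum_{n>=1} n a_n x^(n-1) and y''(x) = sum_{n>=2} n(n-1) a_n x^(n-2).
Substitute into P(x) y'' + Q(x) y' + R(x) y = 0 with P(x) = 1, Q(x) = 3x, R(x) = -5, and match powers of x.
Initial conditions: a_0 = -2, a_1 = 2.
Setting the coefficient of each power of x to zero and solving order by order (substituting the coefficients already found):
  x^0: 2 a_2 - 5 a_0 = 0  ->  2 a_2 = 5 a_0 = -10  ->  a_2 = -5
  x^1: 6 a_3 - 2 a_1 = 0  ->  6 a_3 = 2 a_1 = 4  ->  a_3 = 2/3
  x^2: 12 a_4 + a_2 = 0  ->  12 a_4 = -a_2 = 5  ->  a_4 = 5/12
  x^3: 20 a_5 + 4 a_3 = 0  ->  20 a_5 = -4 a_3 = -8/3  ->  a_5 = -2/15
  x^4: 30 a_6 + 7 a_4 = 0  ->  30 a_6 = -7 a_4 = -35/12  ->  a_6 = -7/72
Truncated series: y(x) = -2 + 2 x - 5 x^2 + (2/3) x^3 + (5/12) x^4 - (2/15) x^5 - (7/72) x^6 + O(x^7).

a_0 = -2; a_1 = 2; a_2 = -5; a_3 = 2/3; a_4 = 5/12; a_5 = -2/15; a_6 = -7/72


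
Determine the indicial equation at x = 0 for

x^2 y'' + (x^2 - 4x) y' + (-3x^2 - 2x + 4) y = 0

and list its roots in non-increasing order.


Divide by x^2 to reach normal form y'' + P_1(x) y' + P_2(x) y = 0 with P_1(x) = 1 - 4/x and P_2(x) = -3 - 2/x + 4/x^2.
x = 0 is a singular point because the y'-coefficient 1 - 4/x has a pole at x = 0 and the y-coefficient -3 - 2/x + 4/x^2 has a pole at x = 0.
It is a regular singular point because x P_1(x) = p(x) = x - 4 and x^2 P_2(x) = q(x) = -3x^2 - 2x + 4 are polynomials, hence analytic at x = 0.
p(0) = -4,  q(0) = 4.
Indicial equation: r(r-1) + p(0) r + q(0) = 0, i.e. r^2 + (p(0) - 1) r + q(0) = 0, i.e. r^2 - 5 r + 4 = 0.
Discriminant: (-5)^2 - 4(4) = 9, so r = (5 ± 3)/2.
Solving: r_1 = 4, r_2 = 1.

indicial: r^2 - 5 r + 4 = 0; roots r_1 = 4, r_2 = 1


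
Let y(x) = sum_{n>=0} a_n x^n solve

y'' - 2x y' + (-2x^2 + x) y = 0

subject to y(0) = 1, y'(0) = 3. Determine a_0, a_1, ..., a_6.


Ansatz: y(x) = sum_{n>=0} a_n x^n, so y'(x) = sum_{n>=1} n a_n x^(n-1) and y''(x) = sum_{n>=2} n(n-1) a_n x^(n-2).
Substitute into P(x) y'' + Q(x) y' + R(x) y = 0 with P(x) = 1, Q(x) = -2x, R(x) = -2x^2 + x, and match powers of x.
Initial conditions: a_0 = 1, a_1 = 3.
Setting the coefficient of each power of x to zero and solving order by order (substituting the coefficients already found):
  x^0: 2 a_2 = 0  ->  a_2 = 0
  x^1: 6 a_3 - 2 a_1 + a_0 = 0  ->  6 a_3 = 2 a_1 - a_0 = 5  ->  a_3 = 5/6
  x^2: 12 a_4 - 4 a_2 + a_1 - 2 a_0 = 0  ->  12 a_4 = 4 a_2 - a_1 + 2 a_0 = -1  ->  a_4 = -1/12
  x^3: 20 a_5 - 6 a_3 + a_2 - 2 a_1 = 0  ->  20 a_5 = 6 a_3 - a_2 + 2 a_1 = 11  ->  a_5 = 11/20
  x^4: 30 a_6 - 8 a_4 + a_3 - 2 a_2 = 0  ->  30 a_6 = 8 a_4 - a_3 + 2 a_2 = -3/2  ->  a_6 = -1/20
Truncated series: y(x) = 1 + 3 x + (5/6) x^3 - (1/12) x^4 + (11/20) x^5 - (1/20) x^6 + O(x^7).

a_0 = 1; a_1 = 3; a_2 = 0; a_3 = 5/6; a_4 = -1/12; a_5 = 11/20; a_6 = -1/20


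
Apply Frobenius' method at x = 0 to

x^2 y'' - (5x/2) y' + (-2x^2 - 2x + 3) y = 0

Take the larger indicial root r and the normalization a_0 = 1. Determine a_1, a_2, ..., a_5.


Write in Frobenius form y'' + (p(x)/x) y' + (q(x)/x^2) y = 0:
  p(x) = -5/2,  q(x) = -2x^2 - 2x + 3.
Indicial equation: r(r-1) + (-5/2) r + (3) = 0 -> roots r_1 = 2, r_2 = 3/2.
Take r = r_1 = 2. Let y(x) = x^r sum_{n>=0} a_n x^n with a_0 = 1.
Substitute y = x^r sum a_n x^n and match x^{r+n}. The recurrence is
  D(n) a_n - 2 a_{n-1} - 2 a_{n-2} = 0,  where D(n) = (r+n)(r+n-1) + (-5/2)(r+n) + (3).
  a_n = [2 a_{n-1} + 2 a_{n-2}] / D(n).
Since the indicial polynomial factors as (r - r_1)(r - r_2), D(n) = (r_1 + n - r_1)(r_1 + n - r_2) = n(n + 1/2).
Evaluating step by step (a_0 = 1):
  n = 1: D(1) = 1(1 + 1/2) = 3/2; numerator = 2(1) = 2; a_1 = (2)/(3/2) = 4/3
  n = 2: D(2) = 2(2 + 1/2) = 5; numerator = 2(4/3) + 2(1) = 14/3; a_2 = (14/3)/(5) = 14/15
  n = 3: D(3) = 3(3 + 1/2) = 21/2; numerator = 2(14/15) + 2(4/3) = 68/15; a_3 = (68/15)/(21/2) = 136/315
  n = 4: D(4) = 4(4 + 1/2) = 18; numerator = 2(136/315) + 2(14/15) = 172/63; a_4 = (172/63)/(18) = 86/567
  n = 5: D(5) = 5(5 + 1/2) = 55/2; numerator = 2(86/567) + 2(136/315) = 3308/2835; a_5 = (3308/2835)/(55/2) = 6616/155925

r = 2; a_0 = 1; a_1 = 4/3; a_2 = 14/15; a_3 = 136/315; a_4 = 86/567; a_5 = 6616/155925


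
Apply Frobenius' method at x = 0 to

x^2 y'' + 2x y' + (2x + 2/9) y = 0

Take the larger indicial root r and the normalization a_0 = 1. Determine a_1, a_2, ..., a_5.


Write in Frobenius form y'' + (p(x)/x) y' + (q(x)/x^2) y = 0:
  p(x) = 2,  q(x) = 2x + 2/9.
Indicial equation: r(r-1) + (2) r + (2/9) = 0 -> roots r_1 = -1/3, r_2 = -2/3.
Take r = r_1 = -1/3. Let y(x) = x^r sum_{n>=0} a_n x^n with a_0 = 1.
Substitute y = x^r sum a_n x^n and match x^{r+n}. The recurrence is
  D(n) a_n + 2 a_{n-1} = 0,  where D(n) = (r+n)(r+n-1) + (2)(r+n) + (2/9).
  a_n = -2 / D(n) * a_{n-1}.
Since the indicial polynomial factors as (r - r_1)(r - r_2), D(n) = (r_1 + n - r_1)(r_1 + n - r_2) = n(n + 1/3).
Evaluating step by step (a_0 = 1):
  n = 1: D(1) = 1(1 + 1/3) = 4/3; numerator = -2(1) = -2; a_1 = (-2)/(4/3) = -3/2
  n = 2: D(2) = 2(2 + 1/3) = 14/3; numerator = -2(-3/2) = 3; a_2 = (3)/(14/3) = 9/14
  n = 3: D(3) = 3(3 + 1/3) = 10; numerator = -2(9/14) = -9/7; a_3 = (-9/7)/(10) = -9/70
  n = 4: D(4) = 4(4 + 1/3) = 52/3; numerator = -2(-9/70) = 9/35; a_4 = (9/35)/(52/3) = 27/1820
  n = 5: D(5) = 5(5 + 1/3) = 80/3; numerator = -2(27/1820) = -27/910; a_5 = (-27/910)/(80/3) = -81/72800

r = -1/3; a_0 = 1; a_1 = -3/2; a_2 = 9/14; a_3 = -9/70; a_4 = 27/1820; a_5 = -81/72800


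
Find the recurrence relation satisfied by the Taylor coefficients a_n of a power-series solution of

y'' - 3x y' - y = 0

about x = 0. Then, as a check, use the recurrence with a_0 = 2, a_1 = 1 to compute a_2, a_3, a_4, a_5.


Substitute y = sum_n a_n x^n.
y''(x) has coefficient (n+2)(n+1) a_{n+2} at x^n;
-3 x y'(x) has coefficient -3 n a_n at x^n (shift);
-y(x) has coefficient -1 a_n at x^n.
Matching x^n: (n+2)(n+1) a_{n+2} + (-3n - 1) a_n = 0.
Thus a_{n+2} = (3n + 1) / ((n+1)(n+2)) * a_n.

Check with a_0 = 2, a_1 = 1 (apply the recurrence for n = 0, 1, 2, 3): a_0 = 2, a_1 = 1, a_2 = 1, a_3 = 2/3, a_4 = 7/12, a_5 = 1/3.

a_(n+2) = (3n + 1) / ((n+1)(n+2)) * a_n; check: a_0 = 2, a_1 = 1, a_2 = 1, a_3 = 2/3, a_4 = 7/12, a_5 = 1/3


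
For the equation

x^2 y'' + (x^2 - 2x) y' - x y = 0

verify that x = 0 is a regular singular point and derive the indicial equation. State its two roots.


Divide by x^2 to reach normal form y'' + P_1(x) y' + P_2(x) y = 0 with P_1(x) = 1 - 2/x and P_2(x) = -1/x.
x = 0 is a singular point because the y'-coefficient 1 - 2/x has a pole at x = 0 and the y-coefficient -1/x has a pole at x = 0.
It is a regular singular point because x P_1(x) = p(x) = x - 2 and x^2 P_2(x) = q(x) = -x are polynomials, hence analytic at x = 0.
p(0) = -2,  q(0) = 0.
Indicial equation: r(r-1) + p(0) r + q(0) = 0, i.e. r^2 + (p(0) - 1) r + q(0) = 0, i.e. r^2 - 3 r = 0.
Discriminant: (-3)^2 - 4(0) = 9, so r = (3 ± 3)/2.
Solving: r_1 = 3, r_2 = 0.

indicial: r^2 - 3 r = 0; roots r_1 = 3, r_2 = 0


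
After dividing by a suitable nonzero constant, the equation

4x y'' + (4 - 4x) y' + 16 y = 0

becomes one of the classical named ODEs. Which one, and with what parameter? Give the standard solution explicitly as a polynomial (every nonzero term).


All three coefficients share the factor 4; dividing through by 4 gives  x y'' + (1 - x) y' + 4 y = 0.
This matches the Laguerre equation x y'' + (1 - x) y' + n y = 0 with n = 4; the polynomial solution is L_4(x).
With y = sum_k a_k x^k, matching x^k gives (k+1)k a_{k+1} + (k+1) a_{k+1} - k a_k + n a_k = 0, i.e. (k+1)^2 a_{k+1} = (k - n) a_k = (k - 4) a_k. The right side vanishes at k = 4, so the series terminates at degree 4.
Standard normalization L_n(0) = 1 gives a_0 = 1. Work upward with a_{k+1} = (k - 4) a_k / (k+1)^2:
  a_1 = (0 - 4)(1) / 1^2 = -4/1 = -4
  a_2 = (1 - 4)(-4) / 2^2 = 12/4 = 3
  a_3 = (2 - 4)(3) / 3^2 = -6/9 = -2/3
  a_4 = (3 - 4)(-2/3) / 4^2 = (2/3)/16 = 1/24
Hence L_4(x) = x^4/24 - 2 x^3/3 + 3 x^2 - 4 x + 1.

L_4(x); series = x^4/24 - 2 x^3/3 + 3 x^2 - 4 x + 1
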